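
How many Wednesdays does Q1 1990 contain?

1 January 1990 is a Monday.
The range spans 90 days (inclusive of both endpoints).
90 = 7 × 12 + 6, so there are 12 full weeks plus 6 extra days.
Each full week contributes one Wednesday: 12 so far.
The 6 extra days are Monday, Tuesday, Wednesday, Thursday, Friday, Saturday — 1 of them qualifies.
Total: 12 + 1 = 13.

13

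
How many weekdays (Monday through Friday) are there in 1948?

Jan 1, 1948 is a Thursday.
That's 366 days from start to end, counting both.
366 = 7 × 52 + 2, so there are 52 full weeks plus 2 extra days.
Each full week contributes 5 weekdays (Mon–Fri): 52 × 5 = 260.
The 2 extra days are Thu, Fri — 2 of them qualify.
Total: 260 + 2 = 262.

262 weekdays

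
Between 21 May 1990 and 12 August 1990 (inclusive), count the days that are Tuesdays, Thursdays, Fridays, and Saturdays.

48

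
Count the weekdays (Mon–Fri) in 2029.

261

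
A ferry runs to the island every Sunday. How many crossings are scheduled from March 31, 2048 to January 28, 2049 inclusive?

March 31, 2048 is a Tuesday.
From March 31, 2048 to January 28, 2049 is 304 days inclusive.
304 = 7 × 43 + 3, so there are 43 full weeks plus 3 extra days.
Each full week contributes one Sunday: 43 so far.
The 3 extra days are Tuesday, Wednesday, Thursday — none qualify.
Total: 43 + 0 = 43.

43 Sundays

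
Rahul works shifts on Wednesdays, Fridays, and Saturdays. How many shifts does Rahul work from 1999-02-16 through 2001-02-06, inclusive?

309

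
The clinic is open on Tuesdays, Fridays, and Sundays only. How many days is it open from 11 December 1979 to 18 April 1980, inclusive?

56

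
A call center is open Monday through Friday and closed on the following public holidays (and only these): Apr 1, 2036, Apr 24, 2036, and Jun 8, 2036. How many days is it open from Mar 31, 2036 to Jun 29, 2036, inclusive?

Mar 31, 2036 is a Monday.
That's 91 days from start to end, counting both.
91 = 7 × 13, so the span is exactly 13 full weeks.
Each full week contributes 5 weekdays (Mon–Fri): 13 × 5 = 65.
Holidays: Apr 1, 2036 (Tue); Apr 24, 2036 (Thu); Jun 8, 2036 (Sun).
2 of the 3 holidays fall on weekdays; the rest are weekends and were already excluded.
Business days: 65 − 2 = 63.

63 working days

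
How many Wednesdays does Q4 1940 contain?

Oct 1, 1940 is a Tuesday.
That's 92 days from start to end, counting both.
92 = 7 × 13 + 1, so there are 13 full weeks plus 1 extra day.
Each full week contributes one Wednesday: 13 so far.
The 1 extra day is Tuesday — none qualify.
Total: 13 + 0 = 13.

13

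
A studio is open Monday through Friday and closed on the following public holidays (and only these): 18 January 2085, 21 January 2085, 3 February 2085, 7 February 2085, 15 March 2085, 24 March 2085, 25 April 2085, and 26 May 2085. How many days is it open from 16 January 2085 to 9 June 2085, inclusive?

16 January 2085 is a Tuesday.
From 16 January 2085 to 9 June 2085 is 145 days inclusive.
145 = 7 × 20 + 5, so there are 20 full weeks plus 5 extra days.
Each full week contributes 5 weekdays (Mon–Fri): 20 × 5 = 100.
The 5 extra days are Tuesday, Wednesday, Thursday, Friday, Saturday — 4 of them qualify.
Total: 100 + 4 = 104.
Holidays: 18 January 2085 (Thu); 21 January 2085 (Sun); 3 February 2085 (Sat); 7 February 2085 (Wed); 15 March 2085 (Thu); 24 March 2085 (Sat); 25 April 2085 (Wed); 26 May 2085 (Sat).
4 of the 8 holidays fall on weekdays; the rest are weekends and were already excluded.
Business days: 104 − 4 = 100.

100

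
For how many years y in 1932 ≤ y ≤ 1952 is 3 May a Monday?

3

Day of week of May 3 in each year:
1932: Tue, 1933: Wed, 1934: Thu, 1935: Fri, 1936: Sun, 1937: Mon ✓, 1938: Tue, 1939: Wed, 1940: Fri, 1941: Sat, 1942: Sun, 1943: Mon ✓, 1944: Wed, 1945: Thu, 1946: Fri, 1947: Sat, 1948: Mon ✓, 1949: Tue, 1950: Wed, 1951: Thu, 1952: Sat
Mondays: 1937, 1943, 1948.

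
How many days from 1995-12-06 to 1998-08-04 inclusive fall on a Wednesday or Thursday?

1995-12-06 is a Wednesday.
That's 973 days from start to end, counting both.
973 = 7 × 139, so the span is exactly 139 full weeks.
Each full week contributes 2 days from the set (Wed, Thu): 139 × 2 = 278.

278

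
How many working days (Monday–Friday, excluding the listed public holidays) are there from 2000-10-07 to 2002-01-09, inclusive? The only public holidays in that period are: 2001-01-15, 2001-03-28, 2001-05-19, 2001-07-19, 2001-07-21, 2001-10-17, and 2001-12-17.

2000-10-07 is a Saturday.
From 2000-10-07 to 2002-01-09 is 460 days inclusive.
460 = 7 × 65 + 5, so there are 65 full weeks plus 5 extra days.
Each full week contributes 5 weekdays (Mon–Fri): 65 × 5 = 325.
The 5 extra days are Sat, Sun, Mon, Tue, Wed — 3 of them qualify.
Total: 325 + 3 = 328.
Holidays: 2001-01-15 (Mon); 2001-03-28 (Wed); 2001-05-19 (Sat); 2001-07-19 (Thu); 2001-07-21 (Sat); 2001-10-17 (Wed); 2001-12-17 (Mon).
5 of the 7 holidays fall on weekdays; the rest are weekends and were already excluded.
Business days: 328 − 5 = 323.

323 working days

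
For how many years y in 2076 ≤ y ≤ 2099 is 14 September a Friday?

3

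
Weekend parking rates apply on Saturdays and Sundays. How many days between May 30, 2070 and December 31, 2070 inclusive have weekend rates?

62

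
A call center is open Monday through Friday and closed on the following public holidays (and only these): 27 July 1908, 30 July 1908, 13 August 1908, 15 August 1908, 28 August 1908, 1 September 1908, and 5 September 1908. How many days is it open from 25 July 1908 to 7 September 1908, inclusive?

25 July 1908 is a Saturday.
From 25 July 1908 to 7 September 1908 is 45 days inclusive.
45 = 7 × 6 + 3, so there are 6 full weeks plus 3 extra days.
Each full week contributes 5 weekdays (Mon–Fri): 6 × 5 = 30.
The 3 extra days are Sat, Sun, Mon — 1 of them qualifies.
Total: 30 + 1 = 31.
Holidays: 27 July 1908 (Mon); 30 July 1908 (Thu); 13 August 1908 (Thu); 15 August 1908 (Sat); 28 August 1908 (Fri); 1 September 1908 (Tue); 5 September 1908 (Sat).
5 of the 7 holidays fall on weekdays; the rest are weekends and were already excluded.
Business days: 31 − 5 = 26.

26 business days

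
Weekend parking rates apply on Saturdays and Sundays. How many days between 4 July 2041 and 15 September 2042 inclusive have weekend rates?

126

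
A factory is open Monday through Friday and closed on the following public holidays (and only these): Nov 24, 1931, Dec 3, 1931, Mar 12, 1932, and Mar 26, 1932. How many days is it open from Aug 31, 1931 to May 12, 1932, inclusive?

182

Aug 31, 1931 is a Monday.
The range spans 256 days (inclusive of both endpoints).
256 = 7 × 36 + 4, so there are 36 full weeks plus 4 extra days.
Each full week contributes 5 weekdays (Mon–Fri): 36 × 5 = 180.
The 4 extra days are Mon, Tue, Wed, Thu — 4 of them qualify.
Total: 180 + 4 = 184.
Holidays: Nov 24, 1931 (Tue); Dec 3, 1931 (Thu); Mar 12, 1932 (Sat); Mar 26, 1932 (Sat).
2 of the 4 holidays fall on weekdays; the rest are weekends and were already excluded.
Business days: 184 − 2 = 182.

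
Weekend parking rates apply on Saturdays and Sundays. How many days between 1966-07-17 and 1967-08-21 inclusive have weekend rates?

115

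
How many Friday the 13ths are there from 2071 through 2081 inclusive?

19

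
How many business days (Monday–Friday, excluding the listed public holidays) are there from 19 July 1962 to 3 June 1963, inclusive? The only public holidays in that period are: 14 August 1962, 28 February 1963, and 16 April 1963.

19 July 1962 is a Thursday.
The range spans 320 days (inclusive of both endpoints).
320 = 7 × 45 + 5, so there are 45 full weeks plus 5 extra days.
Each full week contributes 5 weekdays (Mon–Fri): 45 × 5 = 225.
The 5 extra days are Thursday, Friday, Saturday, Sunday, Monday — 3 of them qualify.
Total: 225 + 3 = 228.
Holidays: 14 August 1962 (Tue); 28 February 1963 (Thu); 16 April 1963 (Tue).
All 3 holidays fall on weekdays, so subtract 3.
Business days: 228 − 3 = 225.

225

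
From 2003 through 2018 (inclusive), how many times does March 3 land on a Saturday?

3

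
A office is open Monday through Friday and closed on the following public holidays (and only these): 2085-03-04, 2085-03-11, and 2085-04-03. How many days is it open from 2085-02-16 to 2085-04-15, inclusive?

40

2085-02-16 is a Friday.
From 2085-02-16 to 2085-04-15 is 59 days inclusive.
59 = 7 × 8 + 3, so there are 8 full weeks plus 3 extra days.
Each full week contributes 5 weekdays (Mon–Fri): 8 × 5 = 40.
The 3 extra days are Fri, Sat, Sun — 1 of them qualifies.
Total: 40 + 1 = 41.
Holidays: 2085-03-04 (Sun); 2085-03-11 (Sun); 2085-04-03 (Tue).
1 of the 3 holidays fall on weekdays; the rest are weekends and were already excluded.
Business days: 41 − 1 = 40.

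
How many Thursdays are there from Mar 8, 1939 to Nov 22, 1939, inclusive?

Mar 8, 1939 is a Wednesday.
From Mar 8, 1939 to Nov 22, 1939 is 260 days inclusive.
260 = 7 × 37 + 1, so there are 37 full weeks plus 1 extra day.
Each full week contributes one Thursday: 37 so far.
The 1 extra day is Wednesday — none qualify.
Total: 37 + 0 = 37.

37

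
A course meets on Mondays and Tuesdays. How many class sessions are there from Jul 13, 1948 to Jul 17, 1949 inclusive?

Jul 13, 1948 is a Tuesday.
The range spans 370 days (inclusive of both endpoints).
370 = 7 × 52 + 6, so there are 52 full weeks plus 6 extra days.
Each full week contributes 2 days from the set (Mon, Tue): 52 × 2 = 104.
The 6 extra days are Tuesday, Wednesday, Thursday, Friday, Saturday, Sunday — 1 of them qualifies.
Total: 104 + 1 = 105.

105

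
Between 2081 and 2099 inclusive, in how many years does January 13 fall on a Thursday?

Day of week of January 13 in each year:
2081: Mon, 2082: Tue, 2083: Wed, 2084: Thu ✓, 2085: Sat, 2086: Sun, 2087: Mon, 2088: Tue, 2089: Thu ✓, 2090: Fri, 2091: Sat, 2092: Sun, 2093: Tue, 2094: Wed, 2095: Thu ✓, 2096: Fri, 2097: Sun, 2098: Mon, 2099: Tue
Thursdays: 2084, 2089, 2095.

3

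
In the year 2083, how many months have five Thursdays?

4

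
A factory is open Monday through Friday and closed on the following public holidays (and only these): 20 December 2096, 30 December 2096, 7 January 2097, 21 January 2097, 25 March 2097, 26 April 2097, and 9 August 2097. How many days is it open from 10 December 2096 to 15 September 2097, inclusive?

10 December 2096 is a Monday.
That's 280 days from start to end, counting both.
280 = 7 × 40, so the span is exactly 40 full weeks.
Each full week contributes 5 weekdays (Mon–Fri): 40 × 5 = 200.
Holidays: 20 December 2096 (Thu); 30 December 2096 (Sun); 7 January 2097 (Mon); 21 January 2097 (Mon); 25 March 2097 (Mon); 26 April 2097 (Fri); 9 August 2097 (Fri).
6 of the 7 holidays fall on weekdays; the rest are weekends and were already excluded.
Business days: 200 − 6 = 194.

194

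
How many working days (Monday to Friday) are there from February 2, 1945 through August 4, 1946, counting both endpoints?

391

February 2, 1945 is a Friday.
That's 549 days from start to end, counting both.
549 = 7 × 78 + 3, so there are 78 full weeks plus 3 extra days.
Each full week contributes 5 weekdays (Mon–Fri): 78 × 5 = 390.
The 3 extra days are Fri, Sat, Sun — 1 of them qualifies.
Total: 390 + 1 = 391.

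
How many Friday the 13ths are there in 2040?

3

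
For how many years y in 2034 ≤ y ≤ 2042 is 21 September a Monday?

Day of week of September 21 in each year:
2034: Thu, 2035: Fri, 2036: Sun, 2037: Mon ✓, 2038: Tue, 2039: Wed, 2040: Fri, 2041: Sat, 2042: Sun
Mondays: 2037.

1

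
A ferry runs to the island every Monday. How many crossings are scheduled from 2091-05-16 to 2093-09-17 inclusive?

122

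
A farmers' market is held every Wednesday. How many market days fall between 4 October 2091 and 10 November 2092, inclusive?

57 Wednesdays

4 October 2091 is a Thursday.
That's 404 days from start to end, counting both.
404 = 7 × 57 + 5, so there are 57 full weeks plus 5 extra days.
Each full week contributes one Wednesday: 57 so far.
The 5 extra days are Thursday, Friday, Saturday, Sunday, Monday — none qualify.
Total: 57 + 0 = 57.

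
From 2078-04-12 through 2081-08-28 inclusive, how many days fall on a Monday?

176 Mondays

2078-04-12 is a Tuesday.
That's 1235 days from start to end, counting both.
1235 = 7 × 176 + 3, so there are 176 full weeks plus 3 extra days.
Each full week contributes one Monday: 176 so far.
The 3 extra days are Tuesday, Wednesday, Thursday — none qualify.
Total: 176 + 0 = 176.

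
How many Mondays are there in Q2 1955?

Apr 1, 1955 is a Friday.
From Apr 1, 1955 to Jun 30, 1955 is 91 days inclusive.
91 = 7 × 13, so the span is exactly 13 full weeks.
Each full week contributes one Monday: 13 so far.

13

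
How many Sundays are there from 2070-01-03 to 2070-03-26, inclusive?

2070-01-03 is a Friday.
That's 83 days from start to end, counting both.
83 = 7 × 11 + 6, so there are 11 full weeks plus 6 extra days.
Each full week contributes one Sunday: 11 so far.
The 6 extra days are Friday, Saturday, Sunday, Monday, Tuesday, Wednesday — 1 of them qualifies.
Total: 11 + 1 = 12.

12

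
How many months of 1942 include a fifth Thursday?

A month has five Thursdays exactly when Thursday falls within its first (length − 28) days.
Jan: 31 days, starts Thu → 5 of Thu, Fri, Sat ✓
Feb: 28 days, starts Sun → 5 of (none)
Mar: 31 days, starts Sun → 5 of Sun, Mon, Tue
Apr: 30 days, starts Wed → 5 of Wed, Thu ✓
May: 31 days, starts Fri → 5 of Fri, Sat, Sun
Jun: 30 days, starts Mon → 5 of Mon, Tue
Jul: 31 days, starts Wed → 5 of Wed, Thu, Fri ✓
Aug: 31 days, starts Sat → 5 of Sat, Sun, Mon
Sep: 30 days, starts Tue → 5 of Tue, Wed
Oct: 31 days, starts Thu → 5 of Thu, Fri, Sat ✓
Nov: 30 days, starts Sun → 5 of Sun, Mon
Dec: 31 days, starts Tue → 5 of Tue, Wed, Thu ✓
Months with five Thursdays: Jan, Apr, Jul, Oct, Dec.

5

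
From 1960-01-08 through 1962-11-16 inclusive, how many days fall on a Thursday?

149 Thursdays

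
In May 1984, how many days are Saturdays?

4

May 1, 1984 is a Tuesday.
From May 1, 1984 to May 31, 1984 is 31 days inclusive.
31 = 7 × 4 + 3, so there are 4 full weeks plus 3 extra days.
Each full week contributes one Saturday: 4 so far.
The 3 extra days are Tue, Wed, Thu — none qualify.
Total: 4 + 0 = 4.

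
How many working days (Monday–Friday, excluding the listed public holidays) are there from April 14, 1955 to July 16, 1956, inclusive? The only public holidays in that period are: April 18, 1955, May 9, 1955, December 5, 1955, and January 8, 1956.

325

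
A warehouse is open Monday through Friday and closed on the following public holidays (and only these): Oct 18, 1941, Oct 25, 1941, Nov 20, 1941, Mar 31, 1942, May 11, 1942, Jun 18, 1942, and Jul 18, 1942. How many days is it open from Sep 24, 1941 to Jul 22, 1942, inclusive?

212 working days

Sep 24, 1941 is a Wednesday.
That's 302 days from start to end, counting both.
302 = 7 × 43 + 1, so there are 43 full weeks plus 1 extra day.
Each full week contributes 5 weekdays (Mon–Fri): 43 × 5 = 215.
The 1 extra day is Wednesday — 1 of them qualifies.
Total: 215 + 1 = 216.
Holidays: Oct 18, 1941 (Sat); Oct 25, 1941 (Sat); Nov 20, 1941 (Thu); Mar 31, 1942 (Tue); May 11, 1942 (Mon); Jun 18, 1942 (Thu); Jul 18, 1942 (Sat).
4 of the 7 holidays fall on weekdays; the rest are weekends and were already excluded.
Business days: 216 − 4 = 212.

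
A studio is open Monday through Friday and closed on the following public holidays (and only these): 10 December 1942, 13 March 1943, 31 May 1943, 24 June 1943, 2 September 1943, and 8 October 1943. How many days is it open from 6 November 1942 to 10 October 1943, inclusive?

236 working days

6 November 1942 is a Friday.
From 6 November 1942 to 10 October 1943 is 339 days inclusive.
339 = 7 × 48 + 3, so there are 48 full weeks plus 3 extra days.
Each full week contributes 5 weekdays (Mon–Fri): 48 × 5 = 240.
The 3 extra days are Friday, Saturday, Sunday — 1 of them qualifies.
Total: 240 + 1 = 241.
Holidays: 10 December 1942 (Thu); 13 March 1943 (Sat); 31 May 1943 (Mon); 24 June 1943 (Thu); 2 September 1943 (Thu); 8 October 1943 (Fri).
5 of the 6 holidays fall on weekdays; the rest are weekends and were already excluded.
Business days: 241 − 5 = 236.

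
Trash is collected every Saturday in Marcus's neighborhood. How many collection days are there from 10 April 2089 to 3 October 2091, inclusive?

10 April 2089 is a Sunday.
That's 907 days from start to end, counting both.
907 = 7 × 129 + 4, so there are 129 full weeks plus 4 extra days.
Each full week contributes one Saturday: 129 so far.
The 4 extra days are Sunday, Monday, Tuesday, Wednesday — none qualify.
Total: 129 + 0 = 129.

129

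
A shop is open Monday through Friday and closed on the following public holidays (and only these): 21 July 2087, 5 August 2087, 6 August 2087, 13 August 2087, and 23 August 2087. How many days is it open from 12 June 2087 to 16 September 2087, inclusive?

65 business days

12 June 2087 is a Thursday.
That's 97 days from start to end, counting both.
97 = 7 × 13 + 6, so there are 13 full weeks plus 6 extra days.
Each full week contributes 5 weekdays (Mon–Fri): 13 × 5 = 65.
The 6 extra days are Thu, Fri, Sat, Sun, Mon, Tue — 4 of them qualify.
Total: 65 + 4 = 69.
Holidays: 21 July 2087 (Mon); 5 August 2087 (Tue); 6 August 2087 (Wed); 13 August 2087 (Wed); 23 August 2087 (Sat).
4 of the 5 holidays fall on weekdays; the rest are weekends and were already excluded.
Business days: 69 − 4 = 65.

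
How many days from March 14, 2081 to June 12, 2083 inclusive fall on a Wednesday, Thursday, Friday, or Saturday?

470

March 14, 2081 is a Friday.
From March 14, 2081 to June 12, 2083 is 821 days inclusive.
821 = 7 × 117 + 2, so there are 117 full weeks plus 2 extra days.
Each full week contributes 4 days from the set (Wed, Thu, Fri, Sat): 117 × 4 = 468.
The 2 extra days are Friday, Saturday — 2 of them qualify.
Total: 468 + 2 = 470.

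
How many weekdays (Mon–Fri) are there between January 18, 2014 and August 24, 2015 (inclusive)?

January 18, 2014 is a Saturday.
The range spans 584 days (inclusive of both endpoints).
584 = 7 × 83 + 3, so there are 83 full weeks plus 3 extra days.
Each full week contributes 5 weekdays (Mon–Fri): 83 × 5 = 415.
The 3 extra days are Sat, Sun, Mon — 1 of them qualifies.
Total: 415 + 1 = 416.

416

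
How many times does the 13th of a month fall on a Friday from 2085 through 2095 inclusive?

18

Friday-the-13ths by year:
2085: Apr, Jul
2086: Sep, Dec
2087: Jun
2088: Feb, Aug
2089: May
2090: Jan, Oct
2091: Apr, Jul
2092: Jun
2093: Feb, Mar, Nov
2094: Aug
2095: May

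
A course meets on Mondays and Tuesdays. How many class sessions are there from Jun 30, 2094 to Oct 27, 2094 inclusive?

Jun 30, 2094 is a Wednesday.
From Jun 30, 2094 to Oct 27, 2094 is 120 days inclusive.
120 = 7 × 17 + 1, so there are 17 full weeks plus 1 extra day.
Each full week contributes 2 days from the set (Mon, Tue): 17 × 2 = 34.
The 1 extra day is Wednesday — none qualify.
Total: 34 + 0 = 34.

34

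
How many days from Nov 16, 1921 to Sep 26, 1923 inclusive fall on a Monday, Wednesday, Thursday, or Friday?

Nov 16, 1921 is a Wednesday.
That's 680 days from start to end, counting both.
680 = 7 × 97 + 1, so there are 97 full weeks plus 1 extra day.
Each full week contributes 4 days from the set (Mon, Wed, Thu, Fri): 97 × 4 = 388.
The 1 extra day is Wed — 1 of them qualifies.
Total: 388 + 1 = 389.

389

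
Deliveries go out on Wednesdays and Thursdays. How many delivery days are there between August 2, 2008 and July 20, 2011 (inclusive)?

309

August 2, 2008 is a Saturday.
From August 2, 2008 to July 20, 2011 is 1083 days inclusive.
1083 = 7 × 154 + 5, so there are 154 full weeks plus 5 extra days.
Each full week contributes 2 days from the set (Wed, Thu): 154 × 2 = 308.
The 5 extra days are Saturday, Sunday, Monday, Tuesday, Wednesday — 1 of them qualifies.
Total: 308 + 1 = 309.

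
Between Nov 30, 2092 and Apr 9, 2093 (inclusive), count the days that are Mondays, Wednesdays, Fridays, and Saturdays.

74

Nov 30, 2092 is a Sunday.
From Nov 30, 2092 to Apr 9, 2093 is 131 days inclusive.
131 = 7 × 18 + 5, so there are 18 full weeks plus 5 extra days.
Each full week contributes 4 days from the set (Mon, Wed, Fri, Sat): 18 × 4 = 72.
The 5 extra days are Sun, Mon, Tue, Wed, Thu — 2 of them qualify.
Total: 72 + 2 = 74.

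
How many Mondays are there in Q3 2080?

14

Jul 1, 2080 is a Monday.
From Jul 1, 2080 to Sep 30, 2080 is 92 days inclusive.
92 = 7 × 13 + 1, so there are 13 full weeks plus 1 extra day.
Each full week contributes one Monday: 13 so far.
The 1 extra day is Monday — 1 of them qualifies.
Total: 13 + 1 = 14.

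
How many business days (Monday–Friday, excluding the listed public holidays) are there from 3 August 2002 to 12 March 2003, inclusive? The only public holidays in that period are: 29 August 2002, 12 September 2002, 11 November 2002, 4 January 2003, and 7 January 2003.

154

3 August 2002 is a Saturday.
From 3 August 2002 to 12 March 2003 is 222 days inclusive.
222 = 7 × 31 + 5, so there are 31 full weeks plus 5 extra days.
Each full week contributes 5 weekdays (Mon–Fri): 31 × 5 = 155.
The 5 extra days are Saturday, Sunday, Monday, Tuesday, Wednesday — 3 of them qualify.
Total: 155 + 3 = 158.
Holidays: 29 August 2002 (Thu); 12 September 2002 (Thu); 11 November 2002 (Mon); 4 January 2003 (Sat); 7 January 2003 (Tue).
4 of the 5 holidays fall on weekdays; the rest are weekends and were already excluded.
Business days: 158 − 4 = 154.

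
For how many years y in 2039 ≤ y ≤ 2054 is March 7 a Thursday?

3

Day of week of March 7 in each year:
2039: Mon, 2040: Wed, 2041: Thu ✓, 2042: Fri, 2043: Sat, 2044: Mon, 2045: Tue, 2046: Wed, 2047: Thu ✓, 2048: Sat, 2049: Sun, 2050: Mon, 2051: Tue, 2052: Thu ✓, 2053: Fri, 2054: Sat
Thursdays: 2041, 2047, 2052.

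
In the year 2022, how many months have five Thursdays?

4

A month has five Thursdays exactly when Thursday falls within its first (length − 28) days.
Jan: 31 days, starts Sat → 5 of Sat, Sun, Mon
Feb: 28 days, starts Tue → 5 of (none)
Mar: 31 days, starts Tue → 5 of Tue, Wed, Thu ✓
Apr: 30 days, starts Fri → 5 of Fri, Sat
May: 31 days, starts Sun → 5 of Sun, Mon, Tue
Jun: 30 days, starts Wed → 5 of Wed, Thu ✓
Jul: 31 days, starts Fri → 5 of Fri, Sat, Sun
Aug: 31 days, starts Mon → 5 of Mon, Tue, Wed
Sep: 30 days, starts Thu → 5 of Thu, Fri ✓
Oct: 31 days, starts Sat → 5 of Sat, Sun, Mon
Nov: 30 days, starts Tue → 5 of Tue, Wed
Dec: 31 days, starts Thu → 5 of Thu, Fri, Sat ✓
Months with five Thursdays: Mar, Jun, Sep, Dec.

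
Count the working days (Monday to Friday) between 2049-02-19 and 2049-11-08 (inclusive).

2049-02-19 is a Friday.
That's 263 days from start to end, counting both.
263 = 7 × 37 + 4, so there are 37 full weeks plus 4 extra days.
Each full week contributes 5 weekdays (Mon–Fri): 37 × 5 = 185.
The 4 extra days are Fri, Sat, Sun, Mon — 2 of them qualify.
Total: 185 + 2 = 187.

187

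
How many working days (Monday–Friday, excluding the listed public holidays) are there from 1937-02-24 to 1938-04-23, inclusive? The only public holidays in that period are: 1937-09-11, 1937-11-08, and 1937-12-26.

302

1937-02-24 is a Wednesday.
The range spans 424 days (inclusive of both endpoints).
424 = 7 × 60 + 4, so there are 60 full weeks plus 4 extra days.
Each full week contributes 5 weekdays (Mon–Fri): 60 × 5 = 300.
The 4 extra days are Wednesday, Thursday, Friday, Saturday — 3 of them qualify.
Total: 300 + 3 = 303.
Holidays: 1937-09-11 (Sat); 1937-11-08 (Mon); 1937-12-26 (Sun).
1 of the 3 holidays fall on weekdays; the rest are weekends and were already excluded.
Business days: 303 − 1 = 302.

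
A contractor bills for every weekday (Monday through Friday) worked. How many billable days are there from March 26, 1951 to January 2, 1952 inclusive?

203

March 26, 1951 is a Monday.
That's 283 days from start to end, counting both.
283 = 7 × 40 + 3, so there are 40 full weeks plus 3 extra days.
Each full week contributes 5 weekdays (Mon–Fri): 40 × 5 = 200.
The 3 extra days are Monday, Tuesday, Wednesday — 3 of them qualify.
Total: 200 + 3 = 203.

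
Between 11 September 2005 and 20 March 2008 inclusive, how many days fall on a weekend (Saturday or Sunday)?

263

11 September 2005 is a Sunday.
The range spans 922 days (inclusive of both endpoints).
922 = 7 × 131 + 5, so there are 131 full weeks plus 5 extra days.
Each full week contributes 2 weekend days (Sat, Sun): 131 × 2 = 262.
The 5 extra days are Sun, Mon, Tue, Wed, Thu — 1 of them qualifies.
Total: 262 + 1 = 263.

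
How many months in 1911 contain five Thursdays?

4

A month has five Thursdays exactly when Thursday falls within its first (length − 28) days.
Jan: 31 days, starts Sun → 5 of Sun, Mon, Tue
Feb: 28 days, starts Wed → 5 of (none)
Mar: 31 days, starts Wed → 5 of Wed, Thu, Fri ✓
Apr: 30 days, starts Sat → 5 of Sat, Sun
May: 31 days, starts Mon → 5 of Mon, Tue, Wed
Jun: 30 days, starts Thu → 5 of Thu, Fri ✓
Jul: 31 days, starts Sat → 5 of Sat, Sun, Mon
Aug: 31 days, starts Tue → 5 of Tue, Wed, Thu ✓
Sep: 30 days, starts Fri → 5 of Fri, Sat
Oct: 31 days, starts Sun → 5 of Sun, Mon, Tue
Nov: 30 days, starts Wed → 5 of Wed, Thu ✓
Dec: 31 days, starts Fri → 5 of Fri, Sat, Sun
Months with five Thursdays: Mar, Jun, Aug, Nov.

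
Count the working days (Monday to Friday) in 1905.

260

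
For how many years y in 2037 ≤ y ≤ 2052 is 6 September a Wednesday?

Day of week of September 6 in each year:
2037: Sun, 2038: Mon, 2039: Tue, 2040: Thu, 2041: Fri, 2042: Sat, 2043: Sun, 2044: Tue, 2045: Wed ✓, 2046: Thu, 2047: Fri, 2048: Sun, 2049: Mon, 2050: Tue, 2051: Wed ✓, 2052: Fri
Wednesdays: 2045, 2051.

2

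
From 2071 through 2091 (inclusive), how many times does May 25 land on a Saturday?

Day of week of May 25 in each year:
2071: Mon, 2072: Wed, 2073: Thu, 2074: Fri, 2075: Sat ✓, 2076: Mon, 2077: Tue, 2078: Wed, 2079: Thu, 2080: Sat ✓, 2081: Sun, 2082: Mon, 2083: Tue, 2084: Thu, 2085: Fri, 2086: Sat ✓, 2087: Sun, 2088: Tue, 2089: Wed, 2090: Thu, 2091: Fri
Saturdays: 2075, 2080, 2086.

3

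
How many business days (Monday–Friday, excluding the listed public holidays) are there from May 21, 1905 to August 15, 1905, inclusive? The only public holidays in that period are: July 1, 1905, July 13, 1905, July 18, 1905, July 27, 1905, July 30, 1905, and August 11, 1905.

May 21, 1905 is a Sunday.
The range spans 87 days (inclusive of both endpoints).
87 = 7 × 12 + 3, so there are 12 full weeks plus 3 extra days.
Each full week contributes 5 weekdays (Mon–Fri): 12 × 5 = 60.
The 3 extra days are Sun, Mon, Tue — 2 of them qualify.
Total: 60 + 2 = 62.
Holidays: July 1, 1905 (Sat); July 13, 1905 (Thu); July 18, 1905 (Tue); July 27, 1905 (Thu); July 30, 1905 (Sun); August 11, 1905 (Fri).
4 of the 6 holidays fall on weekdays; the rest are weekends and were already excluded.
Business days: 62 − 4 = 58.

58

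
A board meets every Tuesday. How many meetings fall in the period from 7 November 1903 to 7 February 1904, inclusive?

13

7 November 1903 is a Saturday.
The range spans 93 days (inclusive of both endpoints).
93 = 7 × 13 + 2, so there are 13 full weeks plus 2 extra days.
Each full week contributes one Tuesday: 13 so far.
The 2 extra days are Sat, Sun — none qualify.
Total: 13 + 0 = 13.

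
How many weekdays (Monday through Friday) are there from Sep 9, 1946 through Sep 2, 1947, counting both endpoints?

Sep 9, 1946 is a Monday.
That's 359 days from start to end, counting both.
359 = 7 × 51 + 2, so there are 51 full weeks plus 2 extra days.
Each full week contributes 5 weekdays (Mon–Fri): 51 × 5 = 255.
The 2 extra days are Mon, Tue — 2 of them qualify.
Total: 255 + 2 = 257.

257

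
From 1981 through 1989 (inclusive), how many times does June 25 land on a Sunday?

Day of week of June 25 in each year:
1981: Thu, 1982: Fri, 1983: Sat, 1984: Mon, 1985: Tue, 1986: Wed, 1987: Thu, 1988: Sat, 1989: Sun ✓
Sundays: 1989.

1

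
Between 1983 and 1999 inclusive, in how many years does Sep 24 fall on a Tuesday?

Day of week of September 24 in each year:
1983: Sat, 1984: Mon, 1985: Tue ✓, 1986: Wed, 1987: Thu, 1988: Sat, 1989: Sun, 1990: Mon, 1991: Tue ✓, 1992: Thu, 1993: Fri, 1994: Sat, 1995: Sun, 1996: Tue ✓, 1997: Wed, 1998: Thu, 1999: Fri
Tuesdays: 1985, 1991, 1996.

3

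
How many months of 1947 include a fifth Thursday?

4

A month has five Thursdays exactly when Thursday falls within its first (length − 28) days.
Jan: 31 days, starts Wed → 5 of Wed, Thu, Fri ✓
Feb: 28 days, starts Sat → 5 of (none)
Mar: 31 days, starts Sat → 5 of Sat, Sun, Mon
Apr: 30 days, starts Tue → 5 of Tue, Wed
May: 31 days, starts Thu → 5 of Thu, Fri, Sat ✓
Jun: 30 days, starts Sun → 5 of Sun, Mon
Jul: 31 days, starts Tue → 5 of Tue, Wed, Thu ✓
Aug: 31 days, starts Fri → 5 of Fri, Sat, Sun
Sep: 30 days, starts Mon → 5 of Mon, Tue
Oct: 31 days, starts Wed → 5 of Wed, Thu, Fri ✓
Nov: 30 days, starts Sat → 5 of Sat, Sun
Dec: 31 days, starts Mon → 5 of Mon, Tue, Wed
Months with five Thursdays: Jan, May, Jul, Oct.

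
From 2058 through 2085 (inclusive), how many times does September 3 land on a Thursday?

4

Day of week of September 3 in each year:
2058: Tue, 2059: Wed, 2060: Fri, 2061: Sat, 2062: Sun, 2063: Mon, 2064: Wed, 2065: Thu ✓, 2066: Fri, 2067: Sat, 2068: Mon, 2069: Tue, 2070: Wed, 2071: Thu ✓, 2072: Sat, 2073: Sun, 2074: Mon, 2075: Tue, 2076: Thu ✓, 2077: Fri, 2078: Sat, 2079: Sun, 2080: Tue, 2081: Wed, 2082: Thu ✓, 2083: Fri, 2084: Sun, 2085: Mon
Thursdays: 2065, 2071, 2076, 2082.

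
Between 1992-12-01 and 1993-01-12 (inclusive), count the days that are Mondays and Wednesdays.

12

1992-12-01 is a Tuesday.
That's 43 days from start to end, counting both.
43 = 7 × 6 + 1, so there are 6 full weeks plus 1 extra day.
Each full week contributes 2 days from the set (Mon, Wed): 6 × 2 = 12.
The 1 extra day is Tuesday — none qualify.
Total: 12 + 0 = 12.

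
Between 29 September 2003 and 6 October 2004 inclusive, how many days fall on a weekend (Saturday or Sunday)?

29 September 2003 is a Monday.
The range spans 374 days (inclusive of both endpoints).
374 = 7 × 53 + 3, so there are 53 full weeks plus 3 extra days.
Each full week contributes 2 weekend days (Sat, Sun): 53 × 2 = 106.
The 3 extra days are Mon, Tue, Wed — none qualify.
Total: 106 + 0 = 106.

106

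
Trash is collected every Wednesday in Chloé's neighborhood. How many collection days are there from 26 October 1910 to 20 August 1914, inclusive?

26 October 1910 is a Wednesday.
The range spans 1395 days (inclusive of both endpoints).
1395 = 7 × 199 + 2, so there are 199 full weeks plus 2 extra days.
Each full week contributes one Wednesday: 199 so far.
The 2 extra days are Wednesday, Thursday — 1 of them qualifies.
Total: 199 + 1 = 200.

200 Wednesdays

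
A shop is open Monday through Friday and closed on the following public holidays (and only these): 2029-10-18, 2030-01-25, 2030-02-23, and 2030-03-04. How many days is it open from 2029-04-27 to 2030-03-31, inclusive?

238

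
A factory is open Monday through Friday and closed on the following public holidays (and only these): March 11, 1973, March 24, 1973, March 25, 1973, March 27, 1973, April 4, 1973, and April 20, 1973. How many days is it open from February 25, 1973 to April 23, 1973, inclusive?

38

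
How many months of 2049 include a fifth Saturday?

A month has five Saturdays exactly when Saturday falls within its first (length − 28) days.
Jan: 31 days, starts Fri → 5 of Fri, Sat, Sun ✓
Feb: 28 days, starts Mon → 5 of (none)
Mar: 31 days, starts Mon → 5 of Mon, Tue, Wed
Apr: 30 days, starts Thu → 5 of Thu, Fri
May: 31 days, starts Sat → 5 of Sat, Sun, Mon ✓
Jun: 30 days, starts Tue → 5 of Tue, Wed
Jul: 31 days, starts Thu → 5 of Thu, Fri, Sat ✓
Aug: 31 days, starts Sun → 5 of Sun, Mon, Tue
Sep: 30 days, starts Wed → 5 of Wed, Thu
Oct: 31 days, starts Fri → 5 of Fri, Sat, Sun ✓
Nov: 30 days, starts Mon → 5 of Mon, Tue
Dec: 31 days, starts Wed → 5 of Wed, Thu, Fri
Months with five Saturdays: Jan, May, Jul, Oct.

4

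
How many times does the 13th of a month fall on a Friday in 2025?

The 13th falls on a Friday when the month's 13th has weekday Fri.
Jan 13 is Mon; Feb 13 is Thu; Mar 13 is Thu; Apr 13 is Sun; May 13 is Tue; Jun 13 is Fri ✓; Jul 13 is Sun; Aug 13 is Wed; Sep 13 is Sat; Oct 13 is Mon; Nov 13 is Thu; Dec 13 is Sat.
Friday the 13ths: Jun.

1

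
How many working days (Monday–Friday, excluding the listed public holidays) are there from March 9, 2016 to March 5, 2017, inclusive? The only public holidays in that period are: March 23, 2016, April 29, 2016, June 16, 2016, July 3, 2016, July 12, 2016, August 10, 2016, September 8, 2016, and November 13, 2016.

March 9, 2016 is a Wednesday.
That's 362 days from start to end, counting both.
362 = 7 × 51 + 5, so there are 51 full weeks plus 5 extra days.
Each full week contributes 5 weekdays (Mon–Fri): 51 × 5 = 255.
The 5 extra days are Wed, Thu, Fri, Sat, Sun — 3 of them qualify.
Total: 255 + 3 = 258.
Holidays: March 23, 2016 (Wed); April 29, 2016 (Fri); June 16, 2016 (Thu); July 3, 2016 (Sun); July 12, 2016 (Tue); August 10, 2016 (Wed); September 8, 2016 (Thu); November 13, 2016 (Sun).
6 of the 8 holidays fall on weekdays; the rest are weekends and were already excluded.
Business days: 258 − 6 = 252.

252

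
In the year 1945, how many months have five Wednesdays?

4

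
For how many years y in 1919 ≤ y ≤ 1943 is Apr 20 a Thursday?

3

Day of week of April 20 in each year:
1919: Sun, 1920: Tue, 1921: Wed, 1922: Thu ✓, 1923: Fri, 1924: Sun, 1925: Mon, 1926: Tue, 1927: Wed, 1928: Fri, 1929: Sat, 1930: Sun, 1931: Mon, 1932: Wed, 1933: Thu ✓, 1934: Fri, 1935: Sat, 1936: Mon, 1937: Tue, 1938: Wed, 1939: Thu ✓, 1940: Sat, 1941: Sun, 1942: Mon, 1943: Tue
Thursdays: 1922, 1933, 1939.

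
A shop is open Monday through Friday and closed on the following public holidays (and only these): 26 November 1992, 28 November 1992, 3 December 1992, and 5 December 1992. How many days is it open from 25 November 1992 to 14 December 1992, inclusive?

25 November 1992 is a Wednesday.
That's 20 days from start to end, counting both.
20 = 7 × 2 + 6, so there are 2 full weeks plus 6 extra days.
Each full week contributes 5 weekdays (Mon–Fri): 2 × 5 = 10.
The 6 extra days are Wed, Thu, Fri, Sat, Sun, Mon — 4 of them qualify.
Total: 10 + 4 = 14.
Holidays: 26 November 1992 (Thu); 28 November 1992 (Sat); 3 December 1992 (Thu); 5 December 1992 (Sat).
2 of the 4 holidays fall on weekdays; the rest are weekends and were already excluded.
Business days: 14 − 2 = 12.

12 working days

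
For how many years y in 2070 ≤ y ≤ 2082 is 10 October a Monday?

2

Day of week of October 10 in each year:
2070: Fri, 2071: Sat, 2072: Mon ✓, 2073: Tue, 2074: Wed, 2075: Thu, 2076: Sat, 2077: Sun, 2078: Mon ✓, 2079: Tue, 2080: Thu, 2081: Fri, 2082: Sat
Mondays: 2072, 2078.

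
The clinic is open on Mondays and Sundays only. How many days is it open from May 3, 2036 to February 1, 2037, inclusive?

79

May 3, 2036 is a Saturday.
From May 3, 2036 to February 1, 2037 is 275 days inclusive.
275 = 7 × 39 + 2, so there are 39 full weeks plus 2 extra days.
Each full week contributes 2 days from the set (Mon, Sun): 39 × 2 = 78.
The 2 extra days are Sat, Sun — 1 of them qualifies.
Total: 78 + 1 = 79.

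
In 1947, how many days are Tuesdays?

January 1, 1947 is a Wednesday.
From January 1, 1947 to December 31, 1947 is 365 days inclusive.
365 = 7 × 52 + 1, so there are 52 full weeks plus 1 extra day.
Each full week contributes one Tuesday: 52 so far.
The 1 extra day is Wednesday — none qualify.
Total: 52 + 0 = 52.

52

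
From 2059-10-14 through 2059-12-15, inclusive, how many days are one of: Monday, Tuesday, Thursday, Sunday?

36

2059-10-14 is a Tuesday.
That's 63 days from start to end, counting both.
63 = 7 × 9, so the span is exactly 9 full weeks.
Each full week contributes 4 days from the set (Mon, Tue, Thu, Sun): 9 × 4 = 36.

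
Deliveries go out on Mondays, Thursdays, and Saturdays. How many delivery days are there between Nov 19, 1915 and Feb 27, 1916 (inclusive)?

Nov 19, 1915 is a Friday.
The range spans 101 days (inclusive of both endpoints).
101 = 7 × 14 + 3, so there are 14 full weeks plus 3 extra days.
Each full week contributes 3 days from the set (Mon, Thu, Sat): 14 × 3 = 42.
The 3 extra days are Friday, Saturday, Sunday — 1 of them qualifies.
Total: 42 + 1 = 43.

43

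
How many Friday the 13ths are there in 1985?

The 13th falls on a Friday when the month's 13th has weekday Fri.
Jan 13 is Sun; Feb 13 is Wed; Mar 13 is Wed; Apr 13 is Sat; May 13 is Mon; Jun 13 is Thu; Jul 13 is Sat; Aug 13 is Tue; Sep 13 is Fri ✓; Oct 13 is Sun; Nov 13 is Wed; Dec 13 is Fri ✓.
Friday the 13ths: Sep, Dec.

2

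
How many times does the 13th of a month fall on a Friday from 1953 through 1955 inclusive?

5

Friday-the-13ths by year:
1953: Feb, Mar, Nov
1954: Aug
1955: May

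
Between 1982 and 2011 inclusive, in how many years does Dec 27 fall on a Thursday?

4

Day of week of December 27 in each year:
1982: Mon, 1983: Tue, 1984: Thu ✓, 1985: Fri, 1986: Sat, 1987: Sun, 1988: Tue, 1989: Wed, 1990: Thu ✓, 1991: Fri, 1992: Sun, 1993: Mon, 1994: Tue, 1995: Wed, 1996: Fri, 1997: Sat, 1998: Sun, 1999: Mon, 2000: Wed, 2001: Thu ✓, 2002: Fri, 2003: Sat, 2004: Mon, 2005: Tue, 2006: Wed, 2007: Thu ✓, 2008: Sat, 2009: Sun, 2010: Mon, 2011: Tue
Thursdays: 1984, 1990, 2001, 2007.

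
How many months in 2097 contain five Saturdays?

A month has five Saturdays exactly when Saturday falls within its first (length − 28) days.
Jan: 31 days, starts Tue → 5 of Tue, Wed, Thu
Feb: 28 days, starts Fri → 5 of (none)
Mar: 31 days, starts Fri → 5 of Fri, Sat, Sun ✓
Apr: 30 days, starts Mon → 5 of Mon, Tue
May: 31 days, starts Wed → 5 of Wed, Thu, Fri
Jun: 30 days, starts Sat → 5 of Sat, Sun ✓
Jul: 31 days, starts Mon → 5 of Mon, Tue, Wed
Aug: 31 days, starts Thu → 5 of Thu, Fri, Sat ✓
Sep: 30 days, starts Sun → 5 of Sun, Mon
Oct: 31 days, starts Tue → 5 of Tue, Wed, Thu
Nov: 30 days, starts Fri → 5 of Fri, Sat ✓
Dec: 31 days, starts Sun → 5 of Sun, Mon, Tue
Months with five Saturdays: Mar, Jun, Aug, Nov.

4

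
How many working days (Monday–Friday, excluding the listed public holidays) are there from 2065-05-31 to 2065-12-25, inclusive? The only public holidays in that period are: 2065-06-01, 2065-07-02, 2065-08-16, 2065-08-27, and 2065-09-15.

146

2065-05-31 is a Sunday.
The range spans 209 days (inclusive of both endpoints).
209 = 7 × 29 + 6, so there are 29 full weeks plus 6 extra days.
Each full week contributes 5 weekdays (Mon–Fri): 29 × 5 = 145.
The 6 extra days are Sunday, Monday, Tuesday, Wednesday, Thursday, Friday — 5 of them qualify.
Total: 145 + 5 = 150.
Holidays: 2065-06-01 (Mon); 2065-07-02 (Thu); 2065-08-16 (Sun); 2065-08-27 (Thu); 2065-09-15 (Tue).
4 of the 5 holidays fall on weekdays; the rest are weekends and were already excluded.
Business days: 150 − 4 = 146.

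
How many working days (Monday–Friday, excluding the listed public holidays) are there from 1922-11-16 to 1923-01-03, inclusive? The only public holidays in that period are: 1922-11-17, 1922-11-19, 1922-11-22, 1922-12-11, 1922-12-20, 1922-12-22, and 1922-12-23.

30

1922-11-16 is a Thursday.
From 1922-11-16 to 1923-01-03 is 49 days inclusive.
49 = 7 × 7, so the span is exactly 7 full weeks.
Each full week contributes 5 weekdays (Mon–Fri): 7 × 5 = 35.
Total: 35.
Holidays: 1922-11-17 (Fri); 1922-11-19 (Sun); 1922-11-22 (Wed); 1922-12-11 (Mon); 1922-12-20 (Wed); 1922-12-22 (Fri); 1922-12-23 (Sat).
5 of the 7 holidays fall on weekdays; the rest are weekends and were already excluded.
Business days: 35 − 5 = 30.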